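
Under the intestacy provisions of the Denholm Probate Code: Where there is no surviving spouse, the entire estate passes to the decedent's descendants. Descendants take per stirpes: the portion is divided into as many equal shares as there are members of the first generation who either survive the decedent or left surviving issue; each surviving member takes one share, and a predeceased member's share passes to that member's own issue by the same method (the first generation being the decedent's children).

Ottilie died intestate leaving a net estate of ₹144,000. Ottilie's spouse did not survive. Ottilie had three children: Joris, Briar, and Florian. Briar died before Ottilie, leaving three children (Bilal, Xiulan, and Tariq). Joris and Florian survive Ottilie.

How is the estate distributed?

The entire ₹144,000 passes to the descendants.
That amount (₹144,000) is divided into 3 shares of ₹48,000: Joris and Florian each take ₹48,000; Briar's ₹48,000 share passes to Briar's issue.
Briar's share (₹48,000) is divided into 3 shares of ₹16,000: Bilal, Xiulan, and Tariq each take ₹16,000.

Joris: ₹48,000; Bilal: ₹16,000; Xiulan: ₹16,000; Tariq: ₹16,000; Florian: ₹48,000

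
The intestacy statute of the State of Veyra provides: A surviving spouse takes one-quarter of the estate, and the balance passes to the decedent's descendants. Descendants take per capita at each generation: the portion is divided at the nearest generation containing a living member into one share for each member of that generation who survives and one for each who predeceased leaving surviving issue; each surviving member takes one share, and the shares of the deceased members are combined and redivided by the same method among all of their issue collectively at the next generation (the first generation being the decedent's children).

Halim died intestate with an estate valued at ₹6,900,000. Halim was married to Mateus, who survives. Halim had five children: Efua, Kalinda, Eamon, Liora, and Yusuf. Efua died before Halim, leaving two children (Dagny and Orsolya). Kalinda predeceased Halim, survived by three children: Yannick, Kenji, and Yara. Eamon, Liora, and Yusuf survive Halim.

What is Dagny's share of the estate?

Mateus takes one-quarter of ₹6,900,000 = ₹1,725,000. The remaining ₹5,175,000 passes to the descendants.
The descendants' portion (₹5,175,000) is divided at the children's generation into 5 shares of ₹1,035,000. Eamon, Liora, and Yusuf each take ₹1,035,000. The 2 shares of the deceased (Efua and Kalinda) are combined into a pool of ₹2,070,000.
That pool (₹2,070,000) is divided at the grandchildren's generation equally among Dagny, Orsolya, Yannick, Kenji, and Yara: ₹414,000 each.

Dagny receives ₹414,000.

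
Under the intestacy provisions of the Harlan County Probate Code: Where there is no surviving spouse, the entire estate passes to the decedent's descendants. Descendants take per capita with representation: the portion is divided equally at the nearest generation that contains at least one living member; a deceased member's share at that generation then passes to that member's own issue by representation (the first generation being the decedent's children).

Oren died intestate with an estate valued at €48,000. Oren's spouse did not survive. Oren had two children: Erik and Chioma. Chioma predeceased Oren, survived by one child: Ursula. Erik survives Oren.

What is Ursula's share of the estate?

The entire €48,000 passes to the descendants.
That amount (€48,000) is divided into 2 shares of €24,000: Erik takes €24,000; Chioma's €24,000 share passes to Chioma's issue.
Chioma's share (€24,000) passes entirely to Ursula.

Ursula receives €24,000.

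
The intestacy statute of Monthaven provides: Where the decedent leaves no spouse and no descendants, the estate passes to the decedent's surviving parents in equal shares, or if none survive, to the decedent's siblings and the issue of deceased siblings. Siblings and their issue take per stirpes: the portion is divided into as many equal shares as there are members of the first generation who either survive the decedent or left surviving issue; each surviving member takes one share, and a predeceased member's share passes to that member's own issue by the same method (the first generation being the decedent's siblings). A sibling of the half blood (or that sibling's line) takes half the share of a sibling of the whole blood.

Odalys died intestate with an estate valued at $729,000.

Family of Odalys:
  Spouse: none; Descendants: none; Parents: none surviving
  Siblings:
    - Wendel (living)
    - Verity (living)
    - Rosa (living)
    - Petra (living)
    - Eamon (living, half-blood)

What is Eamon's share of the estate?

Eamon receives $81,000.

The entire $729,000 passes to the siblings and their issue.
Counting each half-blood sibling's line as half a unit, there are 9/2 units in $729,000, so one unit is $162,000. Whole-blood lines (Wendel, Verity, Rosa, and Petra) take $162,000 each; half-blood lines (Eamon) take $81,000 each.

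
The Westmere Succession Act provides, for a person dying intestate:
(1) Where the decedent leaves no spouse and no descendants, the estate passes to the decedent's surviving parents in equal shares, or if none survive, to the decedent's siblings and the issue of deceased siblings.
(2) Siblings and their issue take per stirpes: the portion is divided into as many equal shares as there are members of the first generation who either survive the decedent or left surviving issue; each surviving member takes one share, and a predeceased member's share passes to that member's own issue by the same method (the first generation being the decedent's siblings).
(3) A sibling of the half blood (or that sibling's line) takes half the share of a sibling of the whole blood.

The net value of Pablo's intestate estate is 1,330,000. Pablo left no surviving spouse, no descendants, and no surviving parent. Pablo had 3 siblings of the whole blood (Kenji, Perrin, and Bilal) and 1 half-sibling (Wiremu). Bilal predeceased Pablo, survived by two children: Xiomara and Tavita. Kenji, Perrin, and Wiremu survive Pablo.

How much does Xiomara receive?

Xiomara receives 190,000.

The entire 1,330,000 passes to the siblings and their issue.
Counting each half-blood sibling's line as half a unit, there are 7/2 units in 1,330,000, so one unit is 380,000. Whole-blood lines (Kenji, Perrin, and Bilal) take 380,000 each; half-blood lines (Wiremu) take 190,000 each.
Bilal's share (380,000) is divided into 2 shares of 190,000: Xiomara and Tavita each take 190,000.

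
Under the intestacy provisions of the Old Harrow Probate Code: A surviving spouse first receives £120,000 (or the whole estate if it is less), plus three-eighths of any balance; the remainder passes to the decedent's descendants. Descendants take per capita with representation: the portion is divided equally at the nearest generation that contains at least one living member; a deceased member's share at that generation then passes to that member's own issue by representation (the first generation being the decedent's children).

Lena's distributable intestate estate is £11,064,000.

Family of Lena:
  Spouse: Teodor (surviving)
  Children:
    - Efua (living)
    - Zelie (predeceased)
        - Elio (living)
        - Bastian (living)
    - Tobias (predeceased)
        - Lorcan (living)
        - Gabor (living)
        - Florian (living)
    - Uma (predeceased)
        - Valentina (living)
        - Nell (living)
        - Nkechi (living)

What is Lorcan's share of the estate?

Teodor first takes £120,000, leaving a balance of £10,944,000. Teodor then takes three-eighths of the balance (£4,104,000), for a total of £4,224,000. The remaining £6,840,000 passes to the descendants.
The descendants' portion (£6,840,000) is divided into 4 shares of £1,710,000: Efua takes £1,710,000; Zelie's £1,710,000 share passes to Zelie's issue; Tobias's £1,710,000 share passes to Tobias's issue; Uma's £1,710,000 share passes to Uma's issue.
Zelie's share (£1,710,000) is divided into 2 shares of £855,000: Elio and Bastian each take £855,000.
Tobias's share (£1,710,000) is divided into 3 shares of £570,000: Lorcan, Gabor, and Florian each take £570,000.
Uma's share (£1,710,000) is divided into 3 shares of £570,000: Valentina, Nell, and Nkechi each take £570,000.

Lorcan receives £570,000.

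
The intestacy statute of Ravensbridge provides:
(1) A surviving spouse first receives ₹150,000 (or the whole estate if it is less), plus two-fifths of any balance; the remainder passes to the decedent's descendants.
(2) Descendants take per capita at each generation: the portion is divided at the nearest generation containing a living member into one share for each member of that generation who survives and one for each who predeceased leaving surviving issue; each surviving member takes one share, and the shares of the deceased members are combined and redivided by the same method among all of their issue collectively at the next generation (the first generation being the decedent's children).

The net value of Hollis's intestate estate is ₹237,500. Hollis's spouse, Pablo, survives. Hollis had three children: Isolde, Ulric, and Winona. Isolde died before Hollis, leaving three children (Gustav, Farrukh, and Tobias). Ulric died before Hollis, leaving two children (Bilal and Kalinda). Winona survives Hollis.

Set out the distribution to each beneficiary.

Pablo first takes ₹150,000, leaving a balance of ₹87,500. Pablo then takes two-fifths of the balance (₹35,000), for a total of ₹185,000. The remaining ₹52,500 passes to the descendants.
The descendants' portion (₹52,500) is divided at the children's generation into 3 shares of ₹17,500. Winona takes ₹17,500. The 2 shares of the deceased (Isolde and Ulric) are combined into a pool of ₹35,000.
That pool (₹35,000) is divided at the grandchildren's generation equally among Gustav, Farrukh, Tobias, Bilal, and Kalinda: ₹7,000 each.

Pablo: ₹185,000; Gustav: ₹7,000; Farrukh: ₹7,000; Tobias: ₹7,000; Bilal: ₹7,000; Kalinda: ₹7,000; Winona: ₹17,500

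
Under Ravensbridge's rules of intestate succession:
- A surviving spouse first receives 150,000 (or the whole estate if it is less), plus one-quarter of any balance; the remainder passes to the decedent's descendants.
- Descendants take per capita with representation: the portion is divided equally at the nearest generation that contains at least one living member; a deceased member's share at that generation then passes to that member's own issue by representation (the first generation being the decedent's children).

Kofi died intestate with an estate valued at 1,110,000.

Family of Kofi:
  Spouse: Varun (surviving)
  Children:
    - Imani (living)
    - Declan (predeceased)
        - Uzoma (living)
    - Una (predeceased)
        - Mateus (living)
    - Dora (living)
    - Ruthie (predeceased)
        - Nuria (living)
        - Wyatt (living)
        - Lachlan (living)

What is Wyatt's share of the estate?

Varun first takes 150,000, leaving a balance of 960,000. Varun then takes one-quarter of the balance (240,000), for a total of 390,000. The remaining 720,000 passes to the descendants.
The descendants' portion (720,000) is divided into 5 shares of 144,000: Imani and Dora each take 144,000; Declan's 144,000 share passes to Declan's issue; Una's 144,000 share passes to Una's issue; Ruthie's 144,000 share passes to Ruthie's issue.
Declan's share (144,000) passes entirely to Uzoma.
Una's share (144,000) passes entirely to Mateus.
Ruthie's share (144,000) is divided into 3 shares of 48,000: Nuria, Wyatt, and Lachlan each take 48,000.

Wyatt receives 48,000.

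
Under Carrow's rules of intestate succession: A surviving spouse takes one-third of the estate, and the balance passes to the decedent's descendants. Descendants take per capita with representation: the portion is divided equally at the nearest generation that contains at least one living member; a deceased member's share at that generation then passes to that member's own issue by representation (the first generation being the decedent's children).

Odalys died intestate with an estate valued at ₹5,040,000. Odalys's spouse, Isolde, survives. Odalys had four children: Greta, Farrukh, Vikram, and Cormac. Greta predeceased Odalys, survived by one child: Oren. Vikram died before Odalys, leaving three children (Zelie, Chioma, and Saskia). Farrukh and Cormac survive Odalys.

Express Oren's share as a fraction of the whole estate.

Oren receives 1/6 of the estate.

Isolde takes one-third of ₹5,040,000 = ₹1,680,000. The remaining ₹3,360,000 passes to the descendants.
The descendants' portion (₹3,360,000) is divided into 4 shares of ₹840,000: Farrukh and Cormac each take ₹840,000; Greta's ₹840,000 share passes to Greta's issue; Vikram's ₹840,000 share passes to Vikram's issue.
Greta's share (₹840,000) passes entirely to Oren.
Vikram's share (₹840,000) is divided into 3 shares of ₹280,000: Zelie, Chioma, and Saskia each take ₹280,000.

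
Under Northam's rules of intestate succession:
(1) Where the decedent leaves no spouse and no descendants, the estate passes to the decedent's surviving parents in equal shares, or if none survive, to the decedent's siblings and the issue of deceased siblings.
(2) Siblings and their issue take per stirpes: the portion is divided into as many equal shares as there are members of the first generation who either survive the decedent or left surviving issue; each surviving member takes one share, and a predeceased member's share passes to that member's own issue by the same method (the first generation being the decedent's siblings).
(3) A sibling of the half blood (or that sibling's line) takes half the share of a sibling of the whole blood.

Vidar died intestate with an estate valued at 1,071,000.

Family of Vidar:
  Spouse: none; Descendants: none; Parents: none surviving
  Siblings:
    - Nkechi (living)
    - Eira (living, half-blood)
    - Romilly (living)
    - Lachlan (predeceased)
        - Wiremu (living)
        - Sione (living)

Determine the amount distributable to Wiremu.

Wiremu receives 153,000.

The entire 1,071,000 passes to the siblings and their issue.
Counting each half-blood sibling's line as half a unit, there are 7/2 units in 1,071,000, so one unit is 306,000. Whole-blood lines (Nkechi, Romilly, and Lachlan) take 306,000 each; half-blood lines (Eira) take 153,000 each.
Lachlan's share (306,000) is divided into 2 shares of 153,000: Wiremu and Sione each take 153,000.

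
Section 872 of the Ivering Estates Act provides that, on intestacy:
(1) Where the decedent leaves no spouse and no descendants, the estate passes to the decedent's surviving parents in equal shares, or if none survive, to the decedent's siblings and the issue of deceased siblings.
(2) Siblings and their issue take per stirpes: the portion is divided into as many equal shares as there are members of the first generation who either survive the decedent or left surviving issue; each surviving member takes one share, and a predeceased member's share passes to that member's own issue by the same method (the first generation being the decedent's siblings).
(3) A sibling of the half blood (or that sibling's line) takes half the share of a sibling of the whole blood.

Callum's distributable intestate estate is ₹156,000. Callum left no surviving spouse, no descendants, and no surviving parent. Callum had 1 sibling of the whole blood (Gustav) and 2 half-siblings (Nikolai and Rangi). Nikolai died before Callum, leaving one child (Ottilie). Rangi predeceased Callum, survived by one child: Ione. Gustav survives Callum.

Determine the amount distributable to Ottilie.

The entire ₹156,000 passes to the siblings and their issue.
Counting each half-blood sibling's line as half a unit, there are 2 units in ₹156,000, so one unit is ₹78,000. Whole-blood lines (Gustav) take ₹78,000 each; half-blood lines (Nikolai and Rangi) take ₹39,000 each.
Nikolai's share (₹39,000) passes entirely to Ottilie.
Rangi's share (₹39,000) passes entirely to Ione.

Ottilie receives ₹39,000.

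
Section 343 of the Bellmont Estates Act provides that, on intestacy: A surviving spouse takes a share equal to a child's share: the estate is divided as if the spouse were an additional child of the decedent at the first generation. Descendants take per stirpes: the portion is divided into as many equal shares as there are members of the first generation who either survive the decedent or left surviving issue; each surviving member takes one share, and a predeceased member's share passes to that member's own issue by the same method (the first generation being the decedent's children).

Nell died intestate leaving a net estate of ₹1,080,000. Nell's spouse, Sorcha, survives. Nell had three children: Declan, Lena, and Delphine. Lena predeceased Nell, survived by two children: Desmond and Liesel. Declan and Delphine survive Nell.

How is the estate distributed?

The spouse counts as an additional share at the children's level, so there are 4 primary shares of ₹270,000. Sorcha takes one such share (₹270,000).
The children's combined portion (₹810,000) is divided into 3 shares of ₹270,000: Declan and Delphine each take ₹270,000; Lena's ₹270,000 share passes to Lena's issue.
Lena's share (₹270,000) is divided into 2 shares of ₹135,000: Desmond and Liesel each take ₹135,000.

Sorcha: ₹270,000; Declan: ₹270,000; Desmond: ₹135,000; Liesel: ₹135,000; Delphine: ₹270,000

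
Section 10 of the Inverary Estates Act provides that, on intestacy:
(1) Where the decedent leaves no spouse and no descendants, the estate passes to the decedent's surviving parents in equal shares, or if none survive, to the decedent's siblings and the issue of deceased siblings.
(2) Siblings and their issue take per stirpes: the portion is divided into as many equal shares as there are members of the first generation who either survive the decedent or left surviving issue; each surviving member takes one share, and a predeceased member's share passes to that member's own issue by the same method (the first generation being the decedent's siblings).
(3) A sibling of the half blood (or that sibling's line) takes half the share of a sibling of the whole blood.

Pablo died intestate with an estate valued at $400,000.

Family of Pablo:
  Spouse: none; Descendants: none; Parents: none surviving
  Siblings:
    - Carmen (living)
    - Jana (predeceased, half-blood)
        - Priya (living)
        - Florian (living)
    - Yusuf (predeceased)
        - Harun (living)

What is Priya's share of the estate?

Priya receives $40,000.

The entire $400,000 passes to the siblings and their issue.
Counting each half-blood sibling's line as half a unit, there are 5/2 units in $400,000, so one unit is $160,000. Whole-blood lines (Carmen and Yusuf) take $160,000 each; half-blood lines (Jana) take $80,000 each.
Jana's share ($80,000) is divided into 2 shares of $40,000: Priya and Florian each take $40,000.
Yusuf's share ($160,000) passes entirely to Harun.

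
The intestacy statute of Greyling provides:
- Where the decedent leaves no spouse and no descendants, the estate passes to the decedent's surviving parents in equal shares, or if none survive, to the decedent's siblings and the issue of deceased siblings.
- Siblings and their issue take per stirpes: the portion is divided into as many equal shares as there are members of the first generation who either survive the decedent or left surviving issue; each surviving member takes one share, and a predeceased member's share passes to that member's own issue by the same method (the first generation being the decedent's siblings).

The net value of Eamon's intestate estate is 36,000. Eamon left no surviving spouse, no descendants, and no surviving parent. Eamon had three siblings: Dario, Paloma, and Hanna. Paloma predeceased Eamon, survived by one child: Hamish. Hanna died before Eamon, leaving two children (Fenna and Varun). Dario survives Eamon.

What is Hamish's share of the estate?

Hamish receives 12,000.

The entire 36,000 passes to the siblings and their issue.
That amount (36,000) is divided into 3 shares of 12,000: Dario takes 12,000; Paloma's 12,000 share passes to Paloma's issue; Hanna's 12,000 share passes to Hanna's issue.
Paloma's share (12,000) passes entirely to Hamish.
Hanna's share (12,000) is divided into 2 shares of 6,000: Fenna and Varun each take 6,000.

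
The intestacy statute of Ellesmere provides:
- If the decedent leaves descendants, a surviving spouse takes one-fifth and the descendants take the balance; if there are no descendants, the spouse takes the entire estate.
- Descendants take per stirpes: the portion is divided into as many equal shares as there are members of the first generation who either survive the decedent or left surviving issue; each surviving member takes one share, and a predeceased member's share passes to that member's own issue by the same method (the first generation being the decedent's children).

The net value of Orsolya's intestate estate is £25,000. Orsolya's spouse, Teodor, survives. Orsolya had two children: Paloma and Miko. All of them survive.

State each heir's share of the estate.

Teodor takes one-fifth of £25,000 = £5,000. The remaining £20,000 passes to the descendants.
The descendants' portion (£20,000) is divided into 2 shares of £10,000: Paloma and Miko each take £10,000.

Teodor: £5,000; Paloma: £10,000; Miko: £10,000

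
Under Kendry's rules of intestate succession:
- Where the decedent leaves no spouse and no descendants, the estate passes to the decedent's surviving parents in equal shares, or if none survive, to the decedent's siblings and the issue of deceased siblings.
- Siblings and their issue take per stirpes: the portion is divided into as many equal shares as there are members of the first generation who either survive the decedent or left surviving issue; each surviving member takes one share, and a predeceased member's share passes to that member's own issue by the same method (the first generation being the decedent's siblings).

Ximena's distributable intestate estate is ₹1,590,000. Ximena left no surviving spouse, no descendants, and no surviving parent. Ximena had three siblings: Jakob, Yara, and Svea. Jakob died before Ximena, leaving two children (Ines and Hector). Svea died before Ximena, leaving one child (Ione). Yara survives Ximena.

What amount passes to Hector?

The entire ₹1,590,000 passes to the siblings and their issue.
That amount (₹1,590,000) is divided into 3 shares of ₹530,000: Yara takes ₹530,000; Jakob's ₹530,000 share passes to Jakob's issue; Svea's ₹530,000 share passes to Svea's issue.
Jakob's share (₹530,000) is divided into 2 shares of ₹265,000: Ines and Hector each take ₹265,000.
Svea's share (₹530,000) passes entirely to Ione.

Hector receives ₹265,000.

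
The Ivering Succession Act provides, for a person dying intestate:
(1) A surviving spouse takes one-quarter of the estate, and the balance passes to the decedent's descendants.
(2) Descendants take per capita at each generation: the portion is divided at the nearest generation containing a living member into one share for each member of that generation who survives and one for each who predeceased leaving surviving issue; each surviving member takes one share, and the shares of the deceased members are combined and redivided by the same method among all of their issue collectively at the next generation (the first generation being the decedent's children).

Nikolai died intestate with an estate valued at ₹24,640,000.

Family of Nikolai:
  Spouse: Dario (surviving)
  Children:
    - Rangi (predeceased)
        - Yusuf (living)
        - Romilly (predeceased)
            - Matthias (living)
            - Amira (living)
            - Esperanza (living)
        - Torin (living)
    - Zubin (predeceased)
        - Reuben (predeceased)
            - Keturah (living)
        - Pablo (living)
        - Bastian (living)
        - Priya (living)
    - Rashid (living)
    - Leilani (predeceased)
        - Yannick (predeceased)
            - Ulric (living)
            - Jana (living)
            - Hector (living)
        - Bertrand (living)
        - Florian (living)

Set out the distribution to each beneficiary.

Dario takes one-quarter of ₹24,640,000 = ₹6,160,000. The remaining ₹18,480,000 passes to the descendants.
The descendants' portion (₹18,480,000) is divided at the children's generation into 4 shares of ₹4,620,000. Rashid takes ₹4,620,000. The 3 shares of the deceased (Rangi, Zubin, and Leilani) are combined into a pool of ₹13,860,000.
That pool (₹13,860,000) is divided at the grandchildren's generation into 10 shares of ₹1,386,000. Yusuf, Torin, Pablo, Bastian, Priya, Bertrand, and Florian each take ₹1,386,000. The 3 shares of the deceased (Romilly, Reuben, and Yannick) are combined into a pool of ₹4,158,000.
That pool (₹4,158,000) is divided at the great-grandchildren's generation equally among Matthias, Amira, Esperanza, Keturah, Ulric, Jana, and Hector: ₹594,000 each.

Dario: ₹6,160,000; Yusuf: ₹1,386,000; Matthias: ₹594,000; Amira: ₹594,000; Esperanza: ₹594,000; Torin: ₹1,386,000; Keturah: ₹594,000; Pablo: ₹1,386,000; Bastian: ₹1,386,000; Priya: ₹1,386,000; Rashid: ₹4,620,000; Ulric: ₹594,000; Jana: ₹594,000; Hector: ₹594,000; Bertrand: ₹1,386,000; Florian: ₹1,386,000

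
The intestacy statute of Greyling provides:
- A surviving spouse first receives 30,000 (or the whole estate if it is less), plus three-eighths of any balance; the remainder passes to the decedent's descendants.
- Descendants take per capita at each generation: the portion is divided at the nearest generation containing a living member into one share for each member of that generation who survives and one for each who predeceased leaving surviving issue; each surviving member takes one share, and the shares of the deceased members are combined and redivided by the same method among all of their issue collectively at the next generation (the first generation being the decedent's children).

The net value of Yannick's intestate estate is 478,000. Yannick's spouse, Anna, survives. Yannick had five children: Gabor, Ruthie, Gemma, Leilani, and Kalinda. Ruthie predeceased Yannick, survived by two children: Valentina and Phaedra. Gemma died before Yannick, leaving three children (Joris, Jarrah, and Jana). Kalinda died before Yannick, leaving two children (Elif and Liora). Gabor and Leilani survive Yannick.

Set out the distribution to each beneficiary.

Anna first takes 30,000, leaving a balance of 448,000. Anna then takes three-eighths of the balance (168,000), for a total of 198,000. The remaining 280,000 passes to the descendants.
The descendants' portion (280,000) is divided at the children's generation into 5 shares of 56,000. Gabor and Leilani each take 56,000. The 3 shares of the deceased (Ruthie, Gemma, and Kalinda) are combined into a pool of 168,000.
That pool (168,000) is divided at the grandchildren's generation equally among Valentina, Phaedra, Joris, Jarrah, Jana, Elif, and Liora: 24,000 each.

Anna: 198,000; Gabor: 56,000; Valentina: 24,000; Phaedra: 24,000; Joris: 24,000; Jarrah: 24,000; Jana: 24,000; Leilani: 56,000; Elif: 24,000; Liora: 24,000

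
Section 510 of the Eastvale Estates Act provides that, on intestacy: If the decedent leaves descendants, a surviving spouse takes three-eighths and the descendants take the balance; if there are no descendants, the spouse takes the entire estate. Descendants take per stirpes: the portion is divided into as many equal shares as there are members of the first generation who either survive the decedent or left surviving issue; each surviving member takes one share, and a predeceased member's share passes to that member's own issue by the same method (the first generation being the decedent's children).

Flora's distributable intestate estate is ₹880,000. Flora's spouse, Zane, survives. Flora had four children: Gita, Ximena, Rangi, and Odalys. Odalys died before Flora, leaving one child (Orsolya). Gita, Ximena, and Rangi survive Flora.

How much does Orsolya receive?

Orsolya receives ₹137,500.

Zane takes three-eighths of ₹880,000 = ₹330,000. The remaining ₹550,000 passes to the descendants.
The descendants' portion (₹550,000) is divided into 4 shares of ₹137,500: Gita, Ximena, and Rangi each take ₹137,500; Odalys's ₹137,500 share passes to Odalys's issue.
Odalys's share (₹137,500) passes entirely to Orsolya.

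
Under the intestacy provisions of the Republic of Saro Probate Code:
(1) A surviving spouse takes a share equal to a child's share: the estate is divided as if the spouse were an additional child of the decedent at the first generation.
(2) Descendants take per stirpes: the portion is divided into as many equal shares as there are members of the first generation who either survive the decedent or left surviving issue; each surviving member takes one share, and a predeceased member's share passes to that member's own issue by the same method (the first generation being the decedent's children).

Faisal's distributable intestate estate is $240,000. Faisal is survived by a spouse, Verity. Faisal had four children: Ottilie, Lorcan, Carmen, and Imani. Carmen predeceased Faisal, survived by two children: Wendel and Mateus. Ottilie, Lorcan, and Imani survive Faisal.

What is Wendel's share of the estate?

The spouse counts as an additional share at the children's level, so there are 5 primary shares of $48,000. Verity takes one such share ($48,000).
The children's combined portion ($192,000) is divided into 4 shares of $48,000: Ottilie, Lorcan, and Imani each take $48,000; Carmen's $48,000 share passes to Carmen's issue.
Carmen's share ($48,000) is divided into 2 shares of $24,000: Wendel and Mateus each take $24,000.

Wendel receives $24,000.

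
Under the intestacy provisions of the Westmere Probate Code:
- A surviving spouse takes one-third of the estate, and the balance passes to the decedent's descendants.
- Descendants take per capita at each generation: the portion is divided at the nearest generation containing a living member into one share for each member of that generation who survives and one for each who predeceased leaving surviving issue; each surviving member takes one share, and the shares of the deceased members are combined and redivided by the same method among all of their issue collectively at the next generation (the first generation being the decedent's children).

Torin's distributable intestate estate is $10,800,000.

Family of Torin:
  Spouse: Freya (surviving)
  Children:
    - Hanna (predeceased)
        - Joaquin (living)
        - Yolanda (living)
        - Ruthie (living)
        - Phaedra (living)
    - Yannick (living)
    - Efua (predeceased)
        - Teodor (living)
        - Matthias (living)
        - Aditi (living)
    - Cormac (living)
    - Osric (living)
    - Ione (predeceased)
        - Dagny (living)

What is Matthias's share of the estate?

Matthias receives $450,000.

Freya takes one-third of $10,800,000 = $3,600,000. The remaining $7,200,000 passes to the descendants.
The descendants' portion ($7,200,000) is divided at the children's generation into 6 shares of $1,200,000. Yannick, Cormac, and Osric each take $1,200,000. The 3 shares of the deceased (Hanna, Efua, and Ione) are combined into a pool of $3,600,000.
That pool ($3,600,000) is divided at the grandchildren's generation equally among Joaquin, Yolanda, Ruthie, Phaedra, Teodor, Matthias, Aditi, and Dagny: $450,000 each.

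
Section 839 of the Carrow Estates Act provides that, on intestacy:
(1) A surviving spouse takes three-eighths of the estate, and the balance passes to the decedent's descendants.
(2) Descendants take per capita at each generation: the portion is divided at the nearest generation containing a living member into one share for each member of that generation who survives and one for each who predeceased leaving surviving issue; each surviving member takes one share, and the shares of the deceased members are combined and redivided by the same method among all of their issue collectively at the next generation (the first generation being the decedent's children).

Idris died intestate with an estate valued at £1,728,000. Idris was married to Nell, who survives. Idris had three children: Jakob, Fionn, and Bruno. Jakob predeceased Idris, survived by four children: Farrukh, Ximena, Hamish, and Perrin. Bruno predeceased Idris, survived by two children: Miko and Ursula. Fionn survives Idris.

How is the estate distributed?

Nell takes three-eighths of £1,728,000 = £648,000. The remaining £1,080,000 passes to the descendants.
The descendants' portion (£1,080,000) is divided at the children's generation into 3 shares of £360,000. Fionn takes £360,000. The 2 shares of the deceased (Jakob and Bruno) are combined into a pool of £720,000.
That pool (£720,000) is divided at the grandchildren's generation equally among Farrukh, Ximena, Hamish, Perrin, Miko, and Ursula: £120,000 each.

Nell: £648,000; Farrukh: £120,000; Ximena: £120,000; Hamish: £120,000; Perrin: £120,000; Fionn: £360,000; Miko: £120,000; Ursula: £120,000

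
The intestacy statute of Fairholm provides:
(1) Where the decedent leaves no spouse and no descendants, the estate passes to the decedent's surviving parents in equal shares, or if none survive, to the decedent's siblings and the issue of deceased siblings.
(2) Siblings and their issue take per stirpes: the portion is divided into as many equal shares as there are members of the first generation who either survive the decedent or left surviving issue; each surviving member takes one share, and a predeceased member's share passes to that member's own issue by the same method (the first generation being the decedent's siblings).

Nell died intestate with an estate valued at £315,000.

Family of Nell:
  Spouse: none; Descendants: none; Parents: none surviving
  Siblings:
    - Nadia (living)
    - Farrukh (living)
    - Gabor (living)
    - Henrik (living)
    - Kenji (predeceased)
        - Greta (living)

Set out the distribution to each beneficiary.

The entire £315,000 passes to the siblings and their issue.
That amount (£315,000) is divided into 5 shares of £63,000: Nadia, Farrukh, Gabor, and Henrik each take £63,000; Kenji's £63,000 share passes to Kenji's issue.
Kenji's share (£63,000) passes entirely to Greta.

Nadia: £63,000; Farrukh: £63,000; Gabor: £63,000; Henrik: £63,000; Greta: £63,000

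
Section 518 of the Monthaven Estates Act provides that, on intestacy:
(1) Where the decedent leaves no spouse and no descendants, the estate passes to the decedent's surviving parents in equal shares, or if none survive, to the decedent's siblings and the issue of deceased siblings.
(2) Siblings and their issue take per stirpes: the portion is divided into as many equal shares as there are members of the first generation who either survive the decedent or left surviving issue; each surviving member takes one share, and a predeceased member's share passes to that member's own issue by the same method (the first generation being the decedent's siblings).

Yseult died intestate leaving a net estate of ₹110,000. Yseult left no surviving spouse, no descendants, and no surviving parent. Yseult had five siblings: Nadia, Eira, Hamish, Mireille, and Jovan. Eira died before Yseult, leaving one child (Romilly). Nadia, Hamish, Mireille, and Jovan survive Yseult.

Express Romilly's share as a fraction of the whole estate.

Romilly receives 1/5 of the estate.

The entire ₹110,000 passes to the siblings and their issue.
That amount (₹110,000) is divided into 5 shares of ₹22,000: Nadia, Hamish, Mireille, and Jovan each take ₹22,000; Eira's ₹22,000 share passes to Eira's issue.
Eira's share (₹22,000) passes entirely to Romilly.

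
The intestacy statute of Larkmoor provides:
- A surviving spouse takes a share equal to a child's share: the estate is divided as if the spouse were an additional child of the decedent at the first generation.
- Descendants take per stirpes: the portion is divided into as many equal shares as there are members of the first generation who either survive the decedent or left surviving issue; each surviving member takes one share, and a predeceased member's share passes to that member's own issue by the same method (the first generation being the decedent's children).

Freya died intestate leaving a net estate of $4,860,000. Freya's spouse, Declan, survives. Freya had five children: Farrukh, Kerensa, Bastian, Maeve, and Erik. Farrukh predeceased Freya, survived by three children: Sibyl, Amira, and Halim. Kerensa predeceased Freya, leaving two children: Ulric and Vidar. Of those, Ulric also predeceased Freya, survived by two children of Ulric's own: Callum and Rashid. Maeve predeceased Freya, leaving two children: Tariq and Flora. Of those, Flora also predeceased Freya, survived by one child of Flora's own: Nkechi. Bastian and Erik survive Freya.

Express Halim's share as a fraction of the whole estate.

The spouse counts as an additional share at the children's level, so there are 6 primary shares of $810,000. Declan takes one such share ($810,000).
The children's combined portion ($4,050,000) is divided into 5 shares of $810,000: Bastian and Erik each take $810,000; Farrukh's $810,000 share passes to Farrukh's issue; Kerensa's $810,000 share passes to Kerensa's issue; Maeve's $810,000 share passes to Maeve's issue.
Farrukh's share ($810,000) is divided into 3 shares of $270,000: Sibyl, Amira, and Halim each take $270,000.
Kerensa's share ($810,000) is divided into 2 shares of $405,000: Vidar takes $405,000; Ulric's $405,000 share passes to Ulric's issue.
Ulric's share ($405,000) is divided into 2 shares of $202,500: Callum and Rashid each take $202,500.
Maeve's share ($810,000) is divided into 2 shares of $405,000: Tariq takes $405,000; Flora's $405,000 share passes to Flora's issue.
Flora's share ($405,000) passes entirely to Nkechi.

Halim receives 1/18 of the estate.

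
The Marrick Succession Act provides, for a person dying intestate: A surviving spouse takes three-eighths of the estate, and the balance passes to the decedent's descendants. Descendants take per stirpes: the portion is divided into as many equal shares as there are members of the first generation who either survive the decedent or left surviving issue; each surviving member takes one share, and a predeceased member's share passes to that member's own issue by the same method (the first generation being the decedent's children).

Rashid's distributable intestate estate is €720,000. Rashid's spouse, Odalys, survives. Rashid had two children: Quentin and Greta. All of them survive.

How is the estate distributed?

Odalys: €270,000; Quentin: €225,000; Greta: €225,000

Odalys takes three-eighths of €720,000 = €270,000. The remaining €450,000 passes to the descendants.
The descendants' portion (€450,000) is divided into 2 shares of €225,000: Quentin and Greta each take €225,000.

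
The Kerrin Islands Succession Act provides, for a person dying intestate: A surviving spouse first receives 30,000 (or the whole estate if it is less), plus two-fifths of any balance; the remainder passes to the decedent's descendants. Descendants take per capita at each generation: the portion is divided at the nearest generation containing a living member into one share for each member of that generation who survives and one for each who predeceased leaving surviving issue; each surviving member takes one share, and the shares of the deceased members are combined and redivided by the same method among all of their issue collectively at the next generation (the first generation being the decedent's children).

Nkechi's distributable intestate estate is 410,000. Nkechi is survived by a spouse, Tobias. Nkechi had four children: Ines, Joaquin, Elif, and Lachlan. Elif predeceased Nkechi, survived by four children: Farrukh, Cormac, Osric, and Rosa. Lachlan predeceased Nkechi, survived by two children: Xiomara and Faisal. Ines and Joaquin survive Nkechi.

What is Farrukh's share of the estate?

Tobias first takes 30,000, leaving a balance of 380,000. Tobias then takes two-fifths of the balance (152,000), for a total of 182,000. The remaining 228,000 passes to the descendants.
The descendants' portion (228,000) is divided at the children's generation into 4 shares of 57,000. Ines and Joaquin each take 57,000. The 2 shares of the deceased (Elif and Lachlan) are combined into a pool of 114,000.
That pool (114,000) is divided at the grandchildren's generation equally among Farrukh, Cormac, Osric, Rosa, Xiomara, and Faisal: 19,000 each.

Farrukh receives 19,000.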